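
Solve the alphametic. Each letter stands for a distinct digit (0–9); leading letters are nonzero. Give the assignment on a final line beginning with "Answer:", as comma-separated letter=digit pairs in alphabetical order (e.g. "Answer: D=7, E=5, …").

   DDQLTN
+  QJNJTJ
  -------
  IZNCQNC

Step 1. [I] I is the leading digit of a 7-digit sum of two 6-digit numbers; the final carry is exactly 1, so I=1.
Step 2. [col 1: N + J ≡ C (mod 10)] no forcing yet in column 1 (carry-in 0); J=8 is free and consistent — try it, so J=8.
Step 3. [col 1: N + J ≡ C (mod 10)] column 1 (N + J ≡ C (mod 10), carry-in 0) doesn't pin N yet; pick N=5 and continue ⇒ N=5.
Step 4. [col 1: N + J ≡ C (mod 10)] column 1 reads N+J+carry(0)=C with N=5, J=8; with digits 1,5,8 already taken and all letters distinct, the only value for C is 3. So C=3.
Step 5. [col 2: T + T ≡ N (mod 10)] several values work for T in column 2 (T + T ≡ N (mod 10), carry-in 1); try T=2, so T=2.
Step 6. [col 3: L + J ≡ Q (mod 10)] no forcing yet in column 3 (carry-in 0); Q=7 is free and consistent — try it, so Q=7.
Step 7. [col 3: L + J ≡ Q (mod 10)] column 3: given J=8, Q=7, carry-in 0, and digits 1,2,3,5,7,8 already taken and all letters distinct, L+J≡Q (mod 10) forces L=9, so L=9.
Step 8. [col 5: D + J ≡ N (mod 10)] in column 5 we have D+J≡N with carry-in 1; given J=8, N=5 and digits 1,2,3,5,7,8,9 already taken and all letters distinct, that pins D to 6. So D=6.
Step 9. [col 6: D + Q ≡ Z (mod 10)] column 6: given D=6, Q=7, carry-in 1, and digits 1,2,3,5,6,7,8,9 already taken and all letters distinct, D+Q≡Z (mod 10) forces Z=4. So Z=4.

Answer: C=3, D=6, I=1, J=8, L=9, N=5, Q=7, T=2, Z=4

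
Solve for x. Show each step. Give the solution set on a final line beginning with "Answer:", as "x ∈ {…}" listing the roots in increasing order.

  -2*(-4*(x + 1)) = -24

Step 1. [-2*(-4*(x + 1)) = -24] -2 out front; divide by -2. So div: -4*(x + 1) = 12.
Step 2. [-4*(x + 1) = 12] leading coefficient -4: divide by -4. So div: x + 1 = -3.
Step 3. [x + 1 = -3] peel the +1: subtract 1 from each side ⇒ sub: x = -4.

Answer: x ∈ {-4}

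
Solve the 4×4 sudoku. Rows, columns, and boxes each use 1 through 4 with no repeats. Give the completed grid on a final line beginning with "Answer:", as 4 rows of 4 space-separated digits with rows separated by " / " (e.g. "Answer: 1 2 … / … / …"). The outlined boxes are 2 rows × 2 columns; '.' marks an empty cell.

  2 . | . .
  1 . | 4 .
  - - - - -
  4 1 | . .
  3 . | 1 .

Step 1. [r1c3∈{3}] nothing but 3 survives at r1c3. So r1c3=3.
Step 2. [r3c3∈{2}] only 2 remains possible at r3c3 ⇒ r3c3=2.
Step 3. [r1c2∈{4}] r1c2 has the single candidate 4. So r1c2=4.
Step 4. [r3c4∈{3}] r3c4 is down to just 3 ⇒ r3c4=3.
Step 5. [r4c2∈{2}] r4c2 has the single candidate 2, so r4c2=2.
Step 6. [r2c2∈{3}] nothing but 3 survives at r2c2 ⇒ r2c2=3.
Step 7. [r2c4∈{2}] r2c4's peers cover all but 2 ⇒ r2c4=2.
Step 8. [r1c4∈{1}] r1c4's peers cover all but 1. So r1c4=1.
Step 9. [r4c4∈{4}] only 4 remains possible at r4c4, so r4c4=4.

Answer: 2 4 3 1 / 1 3 4 2 / 4 1 2 3 / 3 2 1 4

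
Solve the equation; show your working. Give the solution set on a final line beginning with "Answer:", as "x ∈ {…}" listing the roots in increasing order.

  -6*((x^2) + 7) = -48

Step 1. [-6*((x^2) + 7) = -48] leading coefficient -6: divide by -6, so div: (x^2) + 7 = 8.
Step 2. [(x^2) + 7 = 8] +7 is outermost — subtract 7 both sides. So sub: x^2 = 1.
Step 3. [x^2 = 1] √ both sides: 1 ≥ 0 gives two branches. So sqrt: x = 1 or -1.

Answer: x ∈ {-1, 1}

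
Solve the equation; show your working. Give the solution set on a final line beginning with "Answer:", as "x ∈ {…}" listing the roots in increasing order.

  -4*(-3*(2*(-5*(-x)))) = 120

Step 1. [-4*(-3*(2*(-5*(-x)))) = 120] leading coefficient -4: divide by -4. So div: -3*(2*(-5*(-x))) = -30.
Step 2. [-3*(2*(-5*(-x))) = -30] divide by the outer -3, so div: 2*(-5*(-x)) = 10.
Step 3. [2*(-5*(-x)) = 10] leading coefficient 2: divide by 2 ⇒ div: -5*(-x) = 5.
Step 4. [-5*(-x) = 5] -5·(inner) — divide through by -5, so div: -x = -1.
Step 5. [-x = -1] flip signs both sides ⇒ neg: x = 1.

Answer: x ∈ {1}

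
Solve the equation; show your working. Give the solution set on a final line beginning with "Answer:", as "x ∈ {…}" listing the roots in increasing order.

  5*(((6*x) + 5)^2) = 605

Step 1. [5*(((6*x) + 5)^2) = 605] 5 out front; divide by 5. So div: ((6*x) + 5)^2 = 121.
Step 2. [((6*x) + 5)^2 = 121] √ both sides: 121 ≥ 0 gives two branches. So sqrt: (6*x) + 5 = 11 or -11.
Step 3. [(6*x) + 5 = 11 or -11] +5 is outermost — subtract 5 both sides ⇒ sub: 6*x = 6 or -16.
Step 4. [6*x = 6 or -16] 6·(inner) — divide through by 6 ⇒ div: x = 1 or -8/3.

Answer: x ∈ {-8/3, 1}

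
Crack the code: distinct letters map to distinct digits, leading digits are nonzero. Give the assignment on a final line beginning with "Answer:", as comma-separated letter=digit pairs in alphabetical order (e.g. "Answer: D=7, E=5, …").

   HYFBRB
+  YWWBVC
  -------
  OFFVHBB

Step 1. [col 1: B + C ≡ B (mod 10)] column 1: given nothing yet, carry-in 0, and all letters distinct, none taken yet, B+C≡B (mod 10) forces C=0. So C=0.
Step 2. [col 1: B + C ≡ B (mod 10)] column 1 (B + C ≡ B (mod 10), carry-in 0) doesn't pin B yet; pick B=6 and continue, so B=6.
Step 3. [col 2: R + V ≡ B (mod 10)] column 2 (R + V ≡ B (mod 10), carry-in 0) doesn't pin V yet; pick V=7 and continue, so V=7.
Step 4. [col 2: R + V ≡ B (mod 10)] in column 2 we have R+V≡B with carry-in 0; given V=7, B=6 and digits 0,6,7 already taken and all letters distinct, that pins R to 9. So R=9.
Step 5. [O] adding two 6-digit numbers gives at most 6+1 digits, and here it does — O is that final carry and must be 1, so O=1.
Step 6. [col 3: B + B ≡ H (mod 10)] in column 3 we have B+B≡H with carry-in 1; given B=6 and digits 0,1,6,7,9 already taken and all letters distinct, that pins H to 3 ⇒ H=3.
Step 7. [col 4: F + W ≡ V (mod 10)] several values work for F in column 4 (F + W ≡ V (mod 10), carry-in 1); try F=2, so F=2.
Step 8. [col 4: F + W ≡ V (mod 10)] in column 4 we have F+W≡V with carry-in 1; given F=2, V=7 and digits 0,1,2,3,6,7,9 already taken and all letters distinct, that pins W to 4. So W=4.
Step 9. [col 5: Y + W ≡ F (mod 10)] in column 5 we have Y+W≡F with carry-in 0; given W=4, F=2 and digits 0,1,2,3,4,6,7,9 already taken and all letters distinct, that pins Y to 8, so Y=8.

Answer: B=6, C=0, F=2, H=3, O=1, R=9, V=7, W=4, Y=8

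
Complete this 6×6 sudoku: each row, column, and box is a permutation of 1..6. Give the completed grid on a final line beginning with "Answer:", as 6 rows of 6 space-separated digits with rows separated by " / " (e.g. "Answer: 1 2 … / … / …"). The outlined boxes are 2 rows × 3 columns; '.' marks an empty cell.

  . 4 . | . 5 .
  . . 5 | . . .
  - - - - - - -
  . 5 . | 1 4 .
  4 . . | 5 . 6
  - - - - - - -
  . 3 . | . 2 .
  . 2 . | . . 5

Step 1. [r2c2∈{1,6}] col 2 places 6 nowhere but r2c2, so r2c2=6.
Step 2. [r6c5∈{1,3,6}] in col 5, 6 fits only at r6c5, so r6c5=6.
Step 3. [r4c3∈{1,2,3}] in row 4, 2 fits only at r4c3, so r4c3=2.
Step 4. [r5c6∈{1,4}] 1 has one home in box 6: r5c6. So r5c6=1.
Step 5. [r3c6∈{2,3}] in row 3, 2 fits only at r3c6. So r3c6=2.
Step 6. [r1c6∈{3}] r1c6 is down to just 3 ⇒ r1c6=3.
Step 7. [r6c1∈{1}] r6c1 is down to just 1, so r6c1=1.
Step 8. [r5c4∈{4}] nothing but 4 survives at r5c4. So r5c4=4.
Step 9. [r2c1∈{2,3}] across row 2, 3 lands solely at r2c1 ⇒ r2c1=3.
Step 10. [r5c3∈{6}] r5c3 has the single candidate 6 ⇒ r5c3=6.
Step 11. [r1c1∈{2}] r1c1 is down to just 2 ⇒ r1c1=2.
Step 12. [r5c1∈{5}] r5c1's peers cover all but 5, so r5c1=5.
Step 13. [r2c4∈{2}] nothing but 2 survives at r2c4, so r2c4=2.
Step 14. [r3c1∈{6}] only 6 remains possible at r3c1 ⇒ r3c1=6.
Step 15. [r4c2∈{1}] r4c2's peers cover all but 1. So r4c2=1.
Step 16. [r2c5∈{1}] only 1 remains possible at r2c5 ⇒ r2c5=1.
Step 17. [r6c3∈{4}] only 4 remains possible at r6c3 ⇒ r6c3=4.
Step 18. [r3c3∈{3}] nothing but 3 survives at r3c3, so r3c3=3.
Step 19. [r4c5∈{3}] r4c5 has the single candidate 3. So r4c5=3.
Step 20. [r2c6∈{4}] only 4 remains possible at r2c6 ⇒ r2c6=4.
Step 21. [r1c3∈{1}] only 1 remains possible at r1c3. So r1c3=1.
Step 22. [r6c4∈{3}] only 3 remains possible at r6c4, so r6c4=3.
Step 23. [r1c4∈{6}] r1c4 is down to just 6. So r1c4=6.

Answer: 2 4 1 6 5 3 / 3 6 5 2 1 4 / 6 5 3 1 4 2 / 4 1 2 5 3 6 / 5 3 6 4 2 1 / 1 2 4 3 6 5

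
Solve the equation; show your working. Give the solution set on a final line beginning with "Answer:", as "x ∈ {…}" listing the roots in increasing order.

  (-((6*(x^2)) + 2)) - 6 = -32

Step 1. [(-((6*(x^2)) + 2)) - 6 = -32] 6 comes off first (add 6), so sub: -((6*(x^2)) + 2) = -26.
Step 2. [-((6*(x^2)) + 2) = -26] flip signs both sides. So neg: (6*(x^2)) + 2 = 26.
Step 3. [(6*(x^2)) + 2 = 26] 2 comes off first (subtract 2). So sub: 6*(x^2) = 24.
Step 4. [6*(x^2) = 24] divide by the outer 6 ⇒ div: x^2 = 4.
Step 5. [x^2 = 4] √ both sides: 4 ≥ 0 gives two branches. So sqrt: x = 2 or -2.

Answer: x ∈ {-2, 2}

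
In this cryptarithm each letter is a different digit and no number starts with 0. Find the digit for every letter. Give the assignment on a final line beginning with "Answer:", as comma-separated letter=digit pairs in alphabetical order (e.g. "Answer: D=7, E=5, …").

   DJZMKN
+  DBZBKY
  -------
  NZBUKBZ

Step 1. [col 1: N + Y ≡ Z (mod 10)] N=1 is one option consistent with column 1 (N + Y ≡ Z (mod 10), carry-in 0) — take it ⇒ N=1.
Step 2. [col 1: N + Y ≡ Z (mod 10)] Z=5 is one option consistent with column 1 (N + Y ≡ Z (mod 10), carry-in 0) — take it ⇒ Z=5.
Step 3. [col 1: N + Y ≡ Z (mod 10)] in column 1 we have N+Y≡Z with carry-in 0; given N=1, Z=5 and digits 1,5 already taken and all letters distinct, that pins Y to 4. So Y=4.
Step 4. [col 2: K + K ≡ B (mod 10)] no forcing yet in column 2 (carry-in 0); B=2 is free and consistent — try it ⇒ B=2.
Step 5. [col 2: K + K ≡ B (mod 10)] in column 2 we have K+K≡B with carry-in 0; given B=2 and digits 1,2,4,5 already taken and all letters distinct, that pins K to 6. So K=6.
Step 6. [col 3: M + B ≡ K (mod 10)] from column 3 (B=2, K=6, carry-in 1, digits 1,2,4,5,6 already taken and all letters distinct): M must equal 3 ⇒ M=3.
Step 7. [col 4: Z + Z ≡ U (mod 10)] in column 4 we have Z+Z≡U with carry-in 0; given Z=5 and digits 1,2,3,4,5,6 already taken and all letters distinct, that pins U to 0. So U=0.
Step 8. [col 5: J + B ≡ B (mod 10)] column 5: given B=2, carry-in 1, and digits 0,1,2,3,4,5,6 already taken and all letters distinct, J+B≡B (mod 10) forces J=9. So J=9.
Step 9. [col 6: D + D ≡ Z (mod 10)] column 6 reads D+D+carry(1)=Z with Z=5; with digits 0,1,2,3,4,5,6,9 already taken and all letters distinct, the only value for D is 7 ⇒ D=7.

Answer: B=2, D=7, J=9, K=6, M=3, N=1, U=0, Y=4, Z=5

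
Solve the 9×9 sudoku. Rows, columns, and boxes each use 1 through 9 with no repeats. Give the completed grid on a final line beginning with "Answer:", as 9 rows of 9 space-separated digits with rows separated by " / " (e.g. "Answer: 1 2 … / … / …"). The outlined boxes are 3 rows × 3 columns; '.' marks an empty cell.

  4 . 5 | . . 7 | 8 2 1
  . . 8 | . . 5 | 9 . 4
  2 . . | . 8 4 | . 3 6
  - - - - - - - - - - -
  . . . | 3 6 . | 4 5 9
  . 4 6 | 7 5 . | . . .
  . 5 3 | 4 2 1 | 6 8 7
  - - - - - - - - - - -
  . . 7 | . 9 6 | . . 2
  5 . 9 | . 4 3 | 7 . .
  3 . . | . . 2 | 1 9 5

Step 1. [r2c1∈{1,6,7}] 6 has one home in col 1: r2c1, so r2c1=6.
Step 2. [r3c3∈{1}] r3c3 has the single candidate 1 ⇒ r3c3=1.
Step 3. [r8c2∈{1,2,6,8}] row 8 places 2 nowhere but r8c2, so r8c2=2.
Step 4. [r9c4∈{8}] r9c4's peers cover all but 8, so r9c4=8.
Step 5. [r3c2∈{7,9}] 7 has one home in row 3: r3c2, so r3c2=7.
Step 6. [r4c6∈{8}] r4c6 is down to just 8, so r4c6=8.
Step 7. [r5c1∈{1,8,9}] row 5 places 8 nowhere but r5c1. So r5c1=8.
Step 8. [r7c1∈{1}] r7c1's peers cover all but 1, so r7c1=1.
Step 9. [r2c2∈{3}] r2c2 is down to just 3, so r2c2=3.
Step 10. [r2c5∈{1}] nothing but 1 survives at r2c5. So r2c5=1.
Step 11. [r7c7∈{3}] r7c7 has the single candidate 3 ⇒ r7c7=3.
Step 12. [r1c2∈{9}] r1c2 has the single candidate 9. So r1c2=9.
Step 13. [r2c8∈{7}] nothing but 7 survives at r2c8 ⇒ r2c8=7.
Step 14. [r4c1∈{7}] only 7 remains possible at r4c1, so r4c1=7.
Step 15. [r4c2∈{1}] r4c2's peers cover all but 1, so r4c2=1.
Step 16. [r8c8∈{6}] r8c8 has the single candidate 6. So r8c8=6.
Step 17. [r3c7∈{5}] only 5 remains possible at r3c7. So r3c7=5.
Step 18. [r5c8∈{1}] only 1 remains possible at r5c8. So r5c8=1.
Step 19. [r2c4∈{2}] nothing but 2 survives at r2c4, so r2c4=2.
Step 20. [r7c4∈{5}] r7c4 has the single candidate 5, so r7c4=5.
Step 21. [r7c2∈{8}] r7c2's peers cover all but 8 ⇒ r7c2=8.
Step 22. [r3c4∈{9}] r3c4's peers cover all but 9, so r3c4=9.
Step 23. [r1c4∈{6}] only 6 remains possible at r1c4. So r1c4=6.
Step 24. [r7c8∈{4}] r7c8 has the single candidate 4, so r7c8=4.
Step 25. [r5c7∈{2}] r5c7's peers cover all but 2. So r5c7=2.
Step 26. [r1c5∈{3}] r1c5's peers cover all but 3 ⇒ r1c5=3.
Step 27. [r5c6∈{9}] only 9 remains possible at r5c6 ⇒ r5c6=9.
Step 28. [r9c3∈{4}] only 4 remains possible at r9c3, so r9c3=4.
Step 29. [r4c3∈{2}] r4c3 is down to just 2, so r4c3=2.
Step 30. [r8c4∈{1}] r8c4 has the single candidate 1. So r8c4=1.
Step 31. [r9c2∈{6}] r9c2 is down to just 6. So r9c2=6.
Step 32. [r5c9∈{3}] r5c9 is down to just 3. So r5c9=3.
Step 33. [r9c5∈{7}] only 7 remains possible at r9c5, so r9c5=7.
Step 34. [r6c1∈{9}] nothing but 9 survives at r6c1, so r6c1=9.
Step 35. [r8c9∈{8}] nothing but 8 survives at r8c9, so r8c9=8.

Answer: 4 9 5 6 3 7 8 2 1 / 6 3 8 2 1 5 9 7 4 / 2 7 1 9 8 4 5 3 6 / 7 1 2 3 6 8 4 5 9 / 8 4 6 7 5 9 2 1 3 / 9 5 3 4 2 1 6 8 7 / 1 8 7 5 9 6 3 4 2 / 5 2 9 1 4 3 7 6 8 / 3 6 4 8 7 2 1 9 5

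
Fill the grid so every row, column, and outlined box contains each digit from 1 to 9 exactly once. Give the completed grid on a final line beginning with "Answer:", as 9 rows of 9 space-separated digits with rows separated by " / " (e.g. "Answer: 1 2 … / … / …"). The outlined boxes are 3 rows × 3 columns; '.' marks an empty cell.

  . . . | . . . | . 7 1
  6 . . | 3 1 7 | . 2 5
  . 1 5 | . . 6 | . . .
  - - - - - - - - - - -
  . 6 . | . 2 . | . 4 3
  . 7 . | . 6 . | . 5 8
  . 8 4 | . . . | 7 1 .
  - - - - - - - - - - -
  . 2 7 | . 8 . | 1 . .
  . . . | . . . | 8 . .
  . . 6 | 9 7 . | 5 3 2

Step 1. [r4c7∈{9}] r4c7 is down to just 9. So r4c7=9.
Step 2. [r8c2∈{3,4,5,9}] col 2 places 5 nowhere but r8c2. So r8c2=5.
Step 3. [r6c4∈{5}] only 5 remains possible at r6c4 ⇒ r6c4=5.
Step 4. [r6c1∈{2,3,9}] 2 has one home in row 6: r6c1. So r6c1=2.
Step 5. [r9c2∈{4}] r9c2's peers cover all but 4, so r9c2=4.
Step 6. [r4c3∈{1}] nothing but 1 survives at r4c3. So r4c3=1.
Step 7. [r3c4∈{2,4,8}] in row 3, 2 fits only at r3c4. So r3c4=2.
Step 8. [r2c2∈{9}] r2c2 has the single candidate 9 ⇒ r2c2=9.
Step 9. [r9c6∈{1}] only 1 remains possible at r9c6 ⇒ r9c6=1.
Step 10. [r1c2∈{3}] r1c2 has the single candidate 3. So r1c2=3.
Step 11. [r2c3∈{8}] r2c3 has the single candidate 8 ⇒ r2c3=8.
Step 12. [r1c1∈{4}] only 4 remains possible at r1c1, so r1c1=4.
Step 13. [r3c5∈{4,9}] box 2 places 4 nowhere but r3c5, so r3c5=4.
Step 14. [r8c5∈{3}] r8c5 has the single candidate 3. So r8c5=3.
Step 15. [r8c3∈{9}] r8c3 has the single candidate 9. So r8c3=9.
Step 16. [r8c8∈{6}] only 6 remains possible at r8c8, so r8c8=6.
Step 17. [r8c4∈{4}] nothing but 4 survives at r8c4 ⇒ r8c4=4.
Step 18. [r6c5∈{9}] r6c5 has the single candidate 9, so r6c5=9.
Step 19. [r3c9∈{9}] r3c9 is down to just 9, so r3c9=9.
Step 20. [r1c6∈{5,8,9}] across row 1, 9 lands solely at r1c6, so r1c6=9.
Step 21. [r5c3∈{3}] r5c3's peers cover all but 3. So r5c3=3.
Step 22. [r1c4∈{8}] r1c4 has the single candidate 8. So r1c4=8.
Step 23. [r7c1∈{3}] r7c1 has the single candidate 3 ⇒ r7c1=3.
Step 24. [r4c4∈{7}] r4c4's peers cover all but 7, so r4c4=7.
Step 25. [r7c6∈{5}] r7c6's peers cover all but 5. So r7c6=5.
Step 26. [r5c1∈{9}] r5c1 has the single candidate 9, so r5c1=9.
Step 27. [r9c1∈{8}] nothing but 8 survives at r9c1, so r9c1=8.
Step 28. [r5c7∈{2}] r5c7 is down to just 2, so r5c7=2.
Step 29. [r4c1∈{5}] only 5 remains possible at r4c1. So r4c1=5.
Step 30. [r3c7∈{3}] only 3 remains possible at r3c7 ⇒ r3c7=3.
Step 31. [r7c4∈{6}] r7c4's peers cover all but 6, so r7c4=6.
Step 32. [r2c7∈{4}] nothing but 4 survives at r2c7, so r2c7=4.
Step 33. [r7c8∈{9}] only 9 remains possible at r7c8. So r7c8=9.
Step 34. [r6c6∈{3}] nothing but 3 survives at r6c6 ⇒ r6c6=3.
Step 35. [r6c9∈{6}] r6c9 is down to just 6, so r6c9=6.
Step 36. [r3c1∈{7}] r3c1 is down to just 7, so r3c1=7.
Step 37. [r8c1∈{1}] only 1 remains possible at r8c1, so r8c1=1.
Step 38. [r5c4∈{1}] only 1 remains possible at r5c4. So r5c4=1.
Step 39. [r7c9∈{4}] only 4 remains possible at r7c9. So r7c9=4.
Step 40. [r1c3∈{2}] r1c3's peers cover all but 2, so r1c3=2.
Step 41. [r8c9∈{7}] r8c9's peers cover all but 7. So r8c9=7.
Step 42. [r8c6∈{2}] only 2 remains possible at r8c6, so r8c6=2.
Step 43. [r4c6∈{8}] r4c6 has the single candidate 8, so r4c6=8.
Step 44. [r5c6∈{4}] only 4 remains possible at r5c6 ⇒ r5c6=4.
Step 45. [r3c8∈{8}] r3c8 has the single candidate 8 ⇒ r3c8=8.
Step 46. [r1c5∈{5}] r1c5's peers cover all but 5. So r1c5=5.
Step 47. [r1c7∈{6}] only 6 remains possible at r1c7 ⇒ r1c7=6.

Answer: 4 3 2 8 5 9 6 7 1 / 6 9 8 3 1 7 4 2 5 / 7 1 5 2 4 6 3 8 9 / 5 6 1 7 2 8 9 4 3 / 9 7 3 1 6 4 2 5 8 / 2 8 4 5 9 3 7 1 6 / 3 2 7 6 8 5 1 9 4 / 1 5 9 4 3 2 8 6 7 / 8 4 6 9 7 1 5 3 2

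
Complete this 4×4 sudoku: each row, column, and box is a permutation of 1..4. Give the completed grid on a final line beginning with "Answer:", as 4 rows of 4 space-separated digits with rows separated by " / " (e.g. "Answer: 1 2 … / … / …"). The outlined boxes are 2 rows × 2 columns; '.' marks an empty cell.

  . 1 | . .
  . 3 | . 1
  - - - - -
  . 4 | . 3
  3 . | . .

Step 1. [r4c3∈{1,2,4}] row 4 places 1 nowhere but r4c3 ⇒ r4c3=1.
Step 2. [r3c3∈{2}] r3c3 has the single candidate 2, so r3c3=2.
Step 3. [r2c3∈{4}] r2c3 has the single candidate 4, so r2c3=4.
Step 4. [r1c1∈{2,4}] row 1 places 4 nowhere but r1c1, so r1c1=4.
Step 5. [r2c1∈{2}] r2c1 has the single candidate 2 ⇒ r2c1=2.
Step 6. [r4c2∈{2}] r4c2's peers cover all but 2, so r4c2=2.
Step 7. [r1c4∈{2}] r1c4 is down to just 2. So r1c4=2.
Step 8. [r1c3∈{3}] r1c3 is down to just 3. So r1c3=3.
Step 9. [r4c4∈{4}] r4c4's peers cover all but 4, so r4c4=4.
Step 10. [r3c1∈{1}] nothing but 1 survives at r3c1 ⇒ r3c1=1.

Answer: 4 1 3 2 / 2 3 4 1 / 1 4 2 3 / 3 2 1 4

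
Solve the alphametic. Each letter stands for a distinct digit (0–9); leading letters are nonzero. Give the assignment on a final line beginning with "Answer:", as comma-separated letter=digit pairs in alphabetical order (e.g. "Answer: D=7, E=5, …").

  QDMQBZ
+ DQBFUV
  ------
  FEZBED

Step 1. [col 1: Z + V ≡ D (mod 10)] column 1 (Z + V ≡ D (mod 10), carry-in 0) doesn't pin V yet; pick V=3 and continue ⇒ V=3.
Step 2. [col 1: Z + V ≡ D (mod 10)] column 1 (Z + V ≡ D (mod 10), carry-in 0) doesn't pin Z yet; pick Z=2 and continue. So Z=2.
Step 3. [col 1: Z + V ≡ D (mod 10)] from column 1 (Z=2, V=3, carry-in 0, digits 2,3 already taken and all letters distinct): D must equal 5, so D=5.
Step 4. [col 2: B + U ≡ E (mod 10)] E=7 is one option consistent with column 2 (B + U ≡ E (mod 10), carry-in 0) — take it, so E=7.
Step 5. [col 2: B + U ≡ E (mod 10)] several values work for U in column 2 (B + U ≡ E (mod 10), carry-in 0); try U=9. So U=9.
Step 6. [col 2: B + U ≡ E (mod 10)] column 2 reads B+U+carry(0)=E with U=9, E=7; with digits 2,3,5,7,9 already taken and all letters distinct, the only value for B is 8. So B=8.
Step 7. [col 3: Q + F ≡ B (mod 10)] Q=1 is one option consistent with column 3 (Q + F ≡ B (mod 10), carry-in 1) — take it, so Q=1.
Step 8. [col 3: Q + F ≡ B (mod 10)] column 3 reads Q+F+carry(1)=B with Q=1, B=8; with digits 1,2,3,5,7,8,9 already taken and all letters distinct, the only value for F is 6 ⇒ F=6.
Step 9. [col 4: M + B ≡ Z (mod 10)] column 4: given B=8, Z=2, carry-in 0, and digits 1,2,3,5,6,7,8,9 already taken and all letters distinct, M+B≡Z (mod 10) forces M=4. So M=4.

Answer: B=8, D=5, E=7, F=6, M=4, Q=1, U=9, V=3, Z=2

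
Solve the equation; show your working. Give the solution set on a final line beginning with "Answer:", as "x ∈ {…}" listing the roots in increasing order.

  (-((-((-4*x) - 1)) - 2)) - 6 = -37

Step 1. [(-((-((-4*x) - 1)) - 2)) - 6 = -37] -6 is outermost — add 6 both sides ⇒ sub: -((-((-4*x) - 1)) - 2) = -31.
Step 2. [-((-((-4*x) - 1)) - 2) = -31] flip signs both sides ⇒ neg: (-((-4*x) - 1)) - 2 = 31.
Step 3. [(-((-4*x) - 1)) - 2 = 31] 2 comes off first (add 2) ⇒ sub: -((-4*x) - 1) = 33.
Step 4. [-((-4*x) - 1) = 33] leading − — multiply by −1. So neg: (-4*x) - 1 = -33.
Step 5. [(-4*x) - 1 = -33] 1 comes off first (add 1), so sub: -4*x = -32.
Step 6. [-4*x = -32] -4 out front; divide by -4 ⇒ div: x = 8.

Answer: x ∈ {8}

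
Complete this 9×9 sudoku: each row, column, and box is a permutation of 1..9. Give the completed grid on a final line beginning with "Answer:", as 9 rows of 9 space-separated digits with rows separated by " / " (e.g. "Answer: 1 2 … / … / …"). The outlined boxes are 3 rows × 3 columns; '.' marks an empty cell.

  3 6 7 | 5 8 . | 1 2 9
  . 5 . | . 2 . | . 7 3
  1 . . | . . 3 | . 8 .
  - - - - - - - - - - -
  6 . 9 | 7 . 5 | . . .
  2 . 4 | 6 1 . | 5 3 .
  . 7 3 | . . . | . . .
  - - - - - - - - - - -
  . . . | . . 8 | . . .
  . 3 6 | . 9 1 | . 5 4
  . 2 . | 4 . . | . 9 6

Step 1. [r6c7∈{2,4,6,8,9}] col 7 places 9 nowhere but r6c7, so r6c7=9.
Step 2. [r7c8∈{1}] r7c8 has the single candidate 1 ⇒ r7c8=1.
Step 3. [r7c4∈{2,3}] across col 4, 3 lands solely at r7c4. So r7c4=3.
Step 4. [r9c6∈{7}] r9c6's peers cover all but 7 ⇒ r9c6=7.
Step 5. [r2c6∈{4,6,9}] in col 6, 6 fits only at r2c6. So r2c6=6.
Step 6. [r6c5∈{4}] only 4 remains possible at r6c5. So r6c5=4.
Step 7. [r7c3∈{5}] nothing but 5 survives at r7c3 ⇒ r7c3=5.
Step 8. [r9c1∈{8}] r9c1 is down to just 8 ⇒ r9c1=8.
Step 9. [r6c9∈{1,2,8}] r6c9 is the only open cell in row 6 admitting 1, so r6c9=1.
Step 10. [r8c7∈{2,7,8}] r8c7 is the only open cell in row 8 admitting 8. So r8c7=8.
Step 11. [r2c7∈{4}] nothing but 4 survives at r2c7 ⇒ r2c7=4.
Step 12. [r7c1∈{4,7,9}] 4 has one home in col 1: r7c1, so r7c1=4.
Step 13. [r7c7∈{2,7}] r7c7 is the only open cell in col 7 admitting 7 ⇒ r7c7=7.
Step 14. [r5c2∈{8}] nothing but 8 survives at r5c2, so r5c2=8.
Step 15. [r3c4∈{9}] nothing but 9 survives at r3c4. So r3c4=9.
Step 16. [r7c9∈{2}] only 2 remains possible at r7c9 ⇒ r7c9=2.
Step 17. [r6c4∈{2,8}] r6c4 is the only open cell in row 6 admitting 8, so r6c4=8.
Step 18. [r2c4∈{1}] only 1 remains possible at r2c4. So r2c4=1.
Step 19. [r9c3∈{1}] nothing but 1 survives at r9c3 ⇒ r9c3=1.
Step 20. [r6c8∈{6}] nothing but 6 survives at r6c8 ⇒ r6c8=6.
Step 21. [r3c2∈{4}] r3c2 is down to just 4. So r3c2=4.
Step 22. [r3c3∈{2}] r3c3 has the single candidate 2, so r3c3=2.
Step 23. [r3c5∈{7}] r3c5's peers cover all but 7, so r3c5=7.
Step 24. [r6c1∈{5}] r6c1 has the single candidate 5, so r6c1=5.
Step 25. [r3c9∈{5}] nothing but 5 survives at r3c9. So r3c9=5.
Step 26. [r5c6∈{9}] r5c6 has the single candidate 9, so r5c6=9.
Step 27. [r4c9∈{8}] r4c9 is down to just 8. So r4c9=8.
Step 28. [r8c4∈{2}] only 2 remains possible at r8c4, so r8c4=2.
Step 29. [r9c5∈{5}] nothing but 5 survives at r9c5 ⇒ r9c5=5.
Step 30. [r4c5∈{3}] nothing but 3 survives at r4c5, so r4c5=3.
Step 31. [r2c1∈{9}] r2c1's peers cover all but 9, so r2c1=9.
Step 32. [r5c9∈{7}] r5c9's peers cover all but 7, so r5c9=7.
Step 33. [r7c2∈{9}] r7c2's peers cover all but 9. So r7c2=9.
Step 34. [r3c7∈{6}] nothing but 6 survives at r3c7. So r3c7=6.
Step 35. [r9c7∈{3}] r9c7 has the single candidate 3. So r9c7=3.
Step 36. [r6c6∈{2}] r6c6's peers cover all but 2, so r6c6=2.
Step 37. [r7c5∈{6}] r7c5 is down to just 6, so r7c5=6.
Step 38. [r1c6∈{4}] only 4 remains possible at r1c6. So r1c6=4.
Step 39. [r2c3∈{8}] r2c3 has the single candidate 8 ⇒ r2c3=8.
Step 40. [r4c2∈{1}] r4c2 has the single candidate 1. So r4c2=1.
Step 41. [r8c1∈{7}] nothing but 7 survives at r8c1. So r8c1=7.
Step 42. [r4c7∈{2}] r4c7 is down to just 2. So r4c7=2.
Step 43. [r4c8∈{4}] r4c8 has the single candidate 4. So r4c8=4.

Answer: 3 6 7 5 8 4 1 2 9 / 9 5 8 1 2 6 4 7 3 / 1 4 2 9 7 3 6 8 5 / 6 1 9 7 3 5 2 4 8 / 2 8 4 6 1 9 5 3 7 / 5 7 3 8 4 2 9 6 1 / 4 9 5 3 6 8 7 1 2 / 7 3 6 2 9 1 8 5 4 / 8 2 1 4 5 7 3 9 6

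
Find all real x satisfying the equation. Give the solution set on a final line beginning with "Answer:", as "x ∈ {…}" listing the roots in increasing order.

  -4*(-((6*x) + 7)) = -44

Step 1. [-4*(-((6*x) + 7)) = -44] -4·(inner) — divide through by -4 ⇒ div: -((6*x) + 7) = 11.
Step 2. [-((6*x) + 7) = 11] LHS negated; negate both sides, so neg: (6*x) + 7 = -11.
Step 3. [(6*x) + 7 = -11] the outer +7 inverts by subtracting 7, so sub: 6*x = -18.
Step 4. [6*x = -18] LHS = 6·(…); ÷6 both sides. So div: x = -3.

Answer: x ∈ {-3}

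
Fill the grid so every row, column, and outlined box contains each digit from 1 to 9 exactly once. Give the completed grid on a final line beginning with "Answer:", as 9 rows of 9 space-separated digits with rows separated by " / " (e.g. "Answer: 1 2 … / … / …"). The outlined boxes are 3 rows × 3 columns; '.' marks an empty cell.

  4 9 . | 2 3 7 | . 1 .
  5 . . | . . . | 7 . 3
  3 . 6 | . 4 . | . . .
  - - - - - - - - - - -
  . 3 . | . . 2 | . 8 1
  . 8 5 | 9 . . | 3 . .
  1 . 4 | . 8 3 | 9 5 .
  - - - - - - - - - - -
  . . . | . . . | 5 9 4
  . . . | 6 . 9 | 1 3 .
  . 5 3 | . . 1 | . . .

Step 1. [r6c4∈{7}] r6c4's peers cover all but 7 ⇒ r6c4=7.
Step 2. [r7c6∈{8}] r7c6 is down to just 8 ⇒ r7c6=8.
Step 3. [r3c8∈{2}] only 2 remains possible at r3c8. So r3c8=2.
Step 4. [r9c7∈{2,6,8}] in col 7, 2 fits only at r9c7. So r9c7=2.
Step 5. [r9c5∈{7}] r9c5's peers cover all but 7 ⇒ r9c5=7.
Step 6. [r8c9∈{7,8}] in box 9, 7 fits only at r8c9 ⇒ r8c9=7.
Step 7. [r7c5∈{2}] nothing but 2 survives at r7c5. So r7c5=2.
Step 8. [r9c8∈{6}] only 6 remains possible at r9c8. So r9c8=6.
Step 9. [r1c3∈{8}] r1c3 is down to just 8. So r1c3=8.
Step 10. [r8c3∈{2}] nothing but 2 survives at r8c3 ⇒ r8c3=2.
Step 11. [r2c3∈{1}] nothing but 1 survives at r2c3. So r2c3=1.
Step 12. [r5c1∈{2,6,7}] across col 1, 2 lands solely at r5c1, so r5c1=2.
Step 13. [r5c9∈{6}] nothing but 6 survives at r5c9, so r5c9=6.
Step 14. [r4c5∈{5,6}] r4c5 is the only open cell in box 5 admitting 6. So r4c5=6.
Step 15. [r7c3∈{7}] nothing but 7 survives at r7c3 ⇒ r7c3=7.
Step 16. [r5c6∈{4}] r5c6's peers cover all but 4 ⇒ r5c6=4.
Step 17. [r9c1∈{8,9}] 9 has one home in row 9: r9c1. So r9c1=9.
Step 18. [r3c7∈{8}] only 8 remains possible at r3c7. So r3c7=8.
Step 19. [r3c6∈{5}] nothing but 5 survives at r3c6, so r3c6=5.
Step 20. [r7c1∈{6}] r7c1 has the single candidate 6. So r7c1=6.
Step 21. [r6c9∈{2}] nothing but 2 survives at r6c9. So r6c9=2.
Step 22. [r4c1∈{7}] r4c1's peers cover all but 7 ⇒ r4c1=7.
Step 23. [r7c2∈{1}] r7c2's peers cover all but 1 ⇒ r7c2=1.
Step 24. [r5c8∈{7}] nothing but 7 survives at r5c8. So r5c8=7.
Step 25. [r9c9∈{8}] r9c9 is down to just 8, so r9c9=8.
Step 26. [r3c9∈{9}] r3c9 is down to just 9, so r3c9=9.
Step 27. [r2c4∈{8}] nothing but 8 survives at r2c4 ⇒ r2c4=8.
Step 28. [r3c2∈{7}] nothing but 7 survives at r3c2, so r3c2=7.
Step 29. [r2c2∈{2}] r2c2's peers cover all but 2 ⇒ r2c2=2.
Step 30. [r4c7∈{4}] nothing but 4 survives at r4c7 ⇒ r4c7=4.
Step 31. [r5c5∈{1}] only 1 remains possible at r5c5. So r5c5=1.
Step 32. [r8c5∈{5}] nothing but 5 survives at r8c5 ⇒ r8c5=5.
Step 33. [r3c4∈{1}] nothing but 1 survives at r3c4, so r3c4=1.
Step 34. [r1c9∈{5}] r1c9's peers cover all but 5. So r1c9=5.
Step 35. [r2c8∈{4}] nothing but 4 survives at r2c8. So r2c8=4.
Step 36. [r7c4∈{3}] r7c4 has the single candidate 3 ⇒ r7c4=3.
Step 37. [r4c4∈{5}] r4c4 is down to just 5. So r4c4=5.
Step 38. [r8c2∈{4}] only 4 remains possible at r8c2 ⇒ r8c2=4.
Step 39. [r2c5∈{9}] nothing but 9 survives at r2c5, so r2c5=9.
Step 40. [r8c1∈{8}] r8c1 is down to just 8, so r8c1=8.
Step 41. [r6c2∈{6}] r6c2 is down to just 6 ⇒ r6c2=6.
Step 42. [r9c4∈{4}] r9c4 is down to just 4. So r9c4=4.
Step 43. [r2c6∈{6}] only 6 remains possible at r2c6 ⇒ r2c6=6.
Step 44. [r4c3∈{9}] only 9 remains possible at r4c3. So r4c3=9.
Step 45. [r1c7∈{6}] r1c7's peers cover all but 6 ⇒ r1c7=6.

Answer: 4 9 8 2 3 7 6 1 5 / 5 2 1 8 9 6 7 4 3 / 3 7 6 1 4 5 8 2 9 / 7 3 9 5 6 2 4 8 1 / 2 8 5 9 1 4 3 7 6 / 1 6 4 7 8 3 9 5 2 / 6 1 7 3 2 8 5 9 4 / 8 4 2 6 5 9 1 3 7 / 9 5 3 4 7 1 2 6 8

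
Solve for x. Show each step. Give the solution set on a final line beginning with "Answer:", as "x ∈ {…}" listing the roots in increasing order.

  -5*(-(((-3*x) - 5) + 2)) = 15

Step 1. [-5*(-(((-3*x) - 5) + 2)) = 15] -5·(inner) — divide through by -5 ⇒ div: -(((-3*x) - 5) + 2) = -3.
Step 2. [-(((-3*x) - 5) + 2) = -3] flip signs both sides, so neg: ((-3*x) - 5) + 2 = 3.
Step 3. [((-3*x) - 5) + 2 = 3] 2 comes off first (subtract 2) ⇒ sub: (-3*x) - 5 = 1.
Step 4. [(-3*x) - 5 = 1] peel the -5: add 5 from each side. So sub: -3*x = 6.
Step 5. [-3*x = 6] divide by the outer -3, so div: x = -2.

Answer: x ∈ {-2}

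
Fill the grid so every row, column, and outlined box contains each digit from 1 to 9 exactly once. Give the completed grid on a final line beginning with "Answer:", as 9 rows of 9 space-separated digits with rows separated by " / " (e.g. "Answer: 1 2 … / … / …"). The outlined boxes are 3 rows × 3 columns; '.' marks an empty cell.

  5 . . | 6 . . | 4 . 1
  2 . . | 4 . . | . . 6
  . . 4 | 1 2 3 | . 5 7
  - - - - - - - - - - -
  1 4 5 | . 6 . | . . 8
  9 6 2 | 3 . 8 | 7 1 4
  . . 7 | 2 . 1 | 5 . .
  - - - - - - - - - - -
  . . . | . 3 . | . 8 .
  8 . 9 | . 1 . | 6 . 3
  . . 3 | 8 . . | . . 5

Step 1. [r7c9∈{2,9}] r7c9 is the only open cell in col 9 admitting 2, so r7c9=2.
Step 2. [r1c3∈{8}] only 8 remains possible at r1c3, so r1c3=8.
Step 3. [r7c3∈{1,6}] 6 has one home in col 3: r7c3. So r7c3=6.
Step 4. [r9c6∈{2,4,6,7,9}] 6 has one home in row 9: r9c6 ⇒ r9c6=6.
Step 5. [r8c6∈{2,4,5,7}] 2 has one home in col 6: r8c6 ⇒ r8c6=2.
Step 6. [r7c6∈{4,5,7,9}] 4 has one home in col 6: r7c6, so r7c6=4.
Step 7. [r7c1∈{7}] r7c1 has the single candidate 7 ⇒ r7c1=7.
Step 8. [r6c9∈{9}] nothing but 9 survives at r6c9. So r6c9=9.
Step 9. [r2c5∈{5,7,8,9}] across col 5, 8 lands solely at r2c5, so r2c5=8.
Step 10. [r3c2∈{9}] r3c2's peers cover all but 9. So r3c2=9.
Step 11. [r1c8∈{2,3,9}] row 1 places 2 nowhere but r1c8. So r1c8=2.
Step 12. [r4c8∈{3}] r4c8 is down to just 3. So r4c8=3.
Step 13. [r1c2∈{3,7}] 3 has one home in row 1: r1c2 ⇒ r1c2=3.
Step 14. [r2c8∈{9}] r2c8 is down to just 9, so r2c8=9.
Step 15. [r8c2∈{5}] r8c2 is down to just 5. So r8c2=5.
Step 16. [r7c2∈{1}] only 1 remains possible at r7c2. So r7c2=1.
Step 17. [r8c4∈{7}] r8c4's peers cover all but 7. So r8c4=7.
Step 18. [r9c5∈{9}] only 9 remains possible at r9c5, so r9c5=9.
Step 19. [r4c6∈{7,9}] r4c6 is the only open cell in row 4 admitting 7. So r4c6=7.
Step 20. [r9c8∈{4,7}] r9c8 is the only open cell in row 9 admitting 7, so r9c8=7.
Step 21. [r5c5∈{5}] nothing but 5 survives at r5c5, so r5c5=5.
Step 22. [r6c5∈{4}] only 4 remains possible at r6c5. So r6c5=4.
Step 23. [r6c2∈{8}] only 8 remains possible at r6c2, so r6c2=8.
Step 24. [r9c2∈{2}] r9c2's peers cover all but 2. So r9c2=2.
Step 25. [r1c5∈{7}] r1c5 has the single candidate 7, so r1c5=7.
Step 26. [r6c1∈{3}] r6c1 is down to just 3, so r6c1=3.
Step 27. [r7c7∈{9}] r7c7 is down to just 9 ⇒ r7c7=9.
Step 28. [r2c3∈{1}] r2c3's peers cover all but 1 ⇒ r2c3=1.
Step 29. [r2c2∈{7}] nothing but 7 survives at r2c2, so r2c2=7.
Step 30. [r1c6∈{9}] r1c6 is down to just 9. So r1c6=9.
Step 31. [r6c8∈{6}] r6c8 has the single candidate 6. So r6c8=6.
Step 32. [r3c7∈{8}] nothing but 8 survives at r3c7. So r3c7=8.
Step 33. [r8c8∈{4}] only 4 remains possible at r8c8, so r8c8=4.
Step 34. [r9c7∈{1}] r9c7 has the single candidate 1 ⇒ r9c7=1.
Step 35. [r4c7∈{2}] nothing but 2 survives at r4c7 ⇒ r4c7=2.
Step 36. [r3c1∈{6}] r3c1 has the single candidate 6, so r3c1=6.
Step 37. [r4c4∈{9}] r4c4 is down to just 9 ⇒ r4c4=9.
Step 38. [r9c1∈{4}] r9c1's peers cover all but 4 ⇒ r9c1=4.
Step 39. [r2c6∈{5}] nothing but 5 survives at r2c6. So r2c6=5.
Step 40. [r2c7∈{3}] r2c7 is down to just 3. So r2c7=3.
Step 41. [r7c4∈{5}] r7c4 is down to just 5, so r7c4=5.

Answer: 5 3 8 6 7 9 4 2 1 / 2 7 1 4 8 5 3 9 6 / 6 9 4 1 2 3 8 5 7 / 1 4 5 9 6 7 2 3 8 / 9 6 2 3 5 8 7 1 4 / 3 8 7 2 4 1 5 6 9 / 7 1 6 5 3 4 9 8 2 / 8 5 9 7 1 2 6 4 3 / 4 2 3 8 9 6 1 7 5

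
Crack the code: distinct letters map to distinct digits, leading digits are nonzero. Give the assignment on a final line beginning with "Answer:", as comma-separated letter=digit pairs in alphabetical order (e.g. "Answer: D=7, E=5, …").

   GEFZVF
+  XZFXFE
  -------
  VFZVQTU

Step 1. [col 1: F + E ≡ U (mod 10)] no forcing yet in column 1 (carry-in 0); E=9 is free and consistent — try it. So E=9.
Step 2. [V] the sum has 7 digits but both addends have 6; that extra leading digit V is the final carry, namely 1, so V=1.
Step 3. [col 1: F + E ≡ U (mod 10)] F=5 is one option consistent with column 1 (F + E ≡ U (mod 10), carry-in 0) — take it ⇒ F=5.
Step 4. [col 1: F + E ≡ U (mod 10)] column 1 reads F+E+carry(0)=U with F=5, E=9; with digits 1,5,9 already taken and all letters distinct, the only value for U is 4, so U=4.
Step 5. [col 2: V + F ≡ T (mod 10)] in column 2 we have V+F≡T with carry-in 1; given V=1, F=5 and digits 1,4,5,9 already taken and all letters distinct, that pins T to 7 ⇒ T=7.
Step 6. [col 3: Z + X ≡ Q (mod 10)] column 3 (Z + X ≡ Q (mod 10), carry-in 0) doesn't pin Z yet; pick Z=2 and continue. So Z=2.
Step 7. [col 3: Z + X ≡ Q (mod 10)] no forcing yet in column 3 (carry-in 0); X=8 is free and consistent — try it, so X=8.
Step 8. [col 3: Z + X ≡ Q (mod 10)] column 3 reads Z+X+carry(0)=Q with Z=2, X=8; with digits 1,2,4,5,7,8,9 already taken and all letters distinct, the only value for Q is 0, so Q=0.
Step 9. [col 6: G + X ≡ F (mod 10)] from column 6 (X=8, F=5, carry-in 1, digits 0,1,2,4,5,7,8,9 already taken and all letters distinct): G must equal 6. So G=6.

Answer: E=9, F=5, G=6, Q=0, T=7, U=4, V=1, X=8, Z=2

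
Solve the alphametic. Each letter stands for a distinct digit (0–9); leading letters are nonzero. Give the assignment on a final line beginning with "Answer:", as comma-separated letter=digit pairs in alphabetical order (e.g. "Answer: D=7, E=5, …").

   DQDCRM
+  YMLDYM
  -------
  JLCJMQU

Step 1. [col 1: M + M ≡ U (mod 10)] column 1 (M + M ≡ U (mod 10), carry-in 0) doesn't pin U yet; pick U=4 and continue, so U=4.
Step 2. [J] J is the leading digit of a 7-digit sum of two 6-digit numbers; the final carry is exactly 1. So J=1.
Step 3. [col 1: M + M ≡ U (mod 10)] no forcing yet in column 1 (carry-in 0); M=7 is free and consistent — try it ⇒ M=7.
Step 4. [col 2: R + Y ≡ Q (mod 10)] Q=2 is one option consistent with column 2 (R + Y ≡ Q (mod 10), carry-in 1) — take it ⇒ Q=2.
Step 5. [col 2: R + Y ≡ Q (mod 10)] column 2 (R + Y ≡ Q (mod 10), carry-in 1) doesn't pin Y yet; pick Y=8 and continue, so Y=8.
Step 6. [col 2: R + Y ≡ Q (mod 10)] from column 2 (Y=8, Q=2, carry-in 1, digits 1,2,4,7,8 already taken and all letters distinct): R must equal 3 ⇒ R=3.
Step 7. [col 3: C + D ≡ M (mod 10)] several values work for C in column 3 (C + D ≡ M (mod 10), carry-in 1); try C=0, so C=0.
Step 8. [col 3: C + D ≡ M (mod 10)] in column 3 we have C+D≡M with carry-in 1; given C=0, M=7 and digits 0,1,2,3,4,7,8 already taken and all letters distinct, that pins D to 6 ⇒ D=6.
Step 9. [col 4: D + L ≡ J (mod 10)] column 4 reads D+L+carry(0)=J with D=6, J=1; with digits 0,1,2,3,4,6,7,8 already taken and all letters distinct, the only value for L is 5, so L=5.

Answer: C=0, D=6, J=1, L=5, M=7, Q=2, R=3, U=4, Y=8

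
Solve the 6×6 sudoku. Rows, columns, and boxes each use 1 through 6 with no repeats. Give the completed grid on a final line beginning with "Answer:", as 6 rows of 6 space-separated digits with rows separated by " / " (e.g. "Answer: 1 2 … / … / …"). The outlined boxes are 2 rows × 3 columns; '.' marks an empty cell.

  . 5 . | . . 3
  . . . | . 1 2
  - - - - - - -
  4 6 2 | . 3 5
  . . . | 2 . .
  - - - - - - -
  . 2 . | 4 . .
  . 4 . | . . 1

Step 1. [r5c6∈{6}] only 6 remains possible at r5c6, so r5c6=6.
Step 2. [r5c5∈{5}] r5c5's peers cover all but 5. So r5c5=5.
Step 3. [r1c4∈{6}] only 6 remains possible at r1c4 ⇒ r1c4=6.
Step 4. [r2c2∈{3}] r2c2's peers cover all but 3. So r2c2=3.
Step 5. [r1c5∈{4}] r1c5's peers cover all but 4, so r1c5=4.
Step 6. [r1c3∈{1}] nothing but 1 survives at r1c3, so r1c3=1.
Step 7. [r5c3∈{3}] only 3 remains possible at r5c3, so r5c3=3.
Step 8. [r2c1∈{6}] nothing but 6 survives at r2c1, so r2c1=6.
Step 9. [r4c3∈{5}] nothing but 5 survives at r4c3 ⇒ r4c3=5.
Step 10. [r4c1∈{1,3}] row 4 places 3 nowhere but r4c1. So r4c1=3.
Step 11. [r6c5∈{2}] only 2 remains possible at r6c5, so r6c5=2.
Step 12. [r2c3∈{4}] r2c3 is down to just 4, so r2c3=4.
Step 13. [r5c1∈{1}] only 1 remains possible at r5c1. So r5c1=1.
Step 14. [r4c5∈{6}] r4c5 has the single candidate 6. So r4c5=6.
Step 15. [r4c2∈{1}] r4c2 is down to just 1 ⇒ r4c2=1.
Step 16. [r6c3∈{6}] r6c3's peers cover all but 6, so r6c3=6.
Step 17. [r6c1∈{5}] nothing but 5 survives at r6c1 ⇒ r6c1=5.
Step 18. [r4c6∈{4}] nothing but 4 survives at r4c6, so r4c6=4.
Step 19. [r6c4∈{3}] only 3 remains possible at r6c4. So r6c4=3.
Step 20. [r2c4∈{5}] only 5 remains possible at r2c4 ⇒ r2c4=5.
Step 21. [r1c1∈{2}] r1c1's peers cover all but 2. So r1c1=2.
Step 22. [r3c4∈{1}] r3c4 has the single candidate 1. So r3c4=1.

Answer: 2 5 1 6 4 3 / 6 3 4 5 1 2 / 4 6 2 1 3 5 / 3 1 5 2 6 4 / 1 2 3 4 5 6 / 5 4 6 3 2 1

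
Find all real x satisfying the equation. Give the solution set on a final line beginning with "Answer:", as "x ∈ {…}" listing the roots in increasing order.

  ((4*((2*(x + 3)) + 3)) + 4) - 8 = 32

Step 1. [((4*((2*(x + 3)) + 3)) + 4) - 8 = 32] the outer -8 inverts by adding 8. So sub: (4*((2*(x + 3)) + 3)) + 4 = 40.
Step 2. [(4*((2*(x + 3)) + 3)) + 4 = 40] common factor 4 (LHS and 40) — divide through. So factor: ((2*(x + 3)) + 3) + 1 = 10.
Step 3. [((2*(x + 3)) + 3) + 1 = 10] +1 is outermost — subtract 1 both sides, so sub: (2*(x + 3)) + 3 = 9.
Step 4. [(2*(x + 3)) + 3 = 9] 3 comes off first (subtract 3), so sub: 2*(x + 3) = 6.
Step 5. [2*(x + 3) = 6] leading coefficient 2: divide by 2 ⇒ div: x + 3 = 3.
Step 6. [x + 3 = 3] subtract 3: x sits inside (… + 3), so sub: x = 0.

Answer: x ∈ {0}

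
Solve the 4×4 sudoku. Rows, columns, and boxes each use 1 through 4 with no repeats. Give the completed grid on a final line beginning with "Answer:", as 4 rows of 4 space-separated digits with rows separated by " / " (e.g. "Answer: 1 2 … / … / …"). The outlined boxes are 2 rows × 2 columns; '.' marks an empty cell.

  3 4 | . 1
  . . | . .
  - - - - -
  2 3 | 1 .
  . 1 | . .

Step 1. [r1c3∈{2}] only 2 remains possible at r1c3, so r1c3=2.
Step 2. [r3c4∈{4}] only 4 remains possible at r3c4 ⇒ r3c4=4.
Step 3. [r4c3∈{3}] only 3 remains possible at r4c3, so r4c3=3.
Step 4. [r4c1∈{4}] nothing but 4 survives at r4c1, so r4c1=4.
Step 5. [r2c4∈{3}] r2c4's peers cover all but 3. So r2c4=3.
Step 6. [r4c4∈{2}] nothing but 2 survives at r4c4 ⇒ r4c4=2.
Step 7. [r2c1∈{1}] r2c1's peers cover all but 1, so r2c1=1.
Step 8. [r2c2∈{2}] r2c2 is down to just 2, so r2c2=2.
Step 9. [r2c3∈{4}] r2c3 has the single candidate 4 ⇒ r2c3=4.

Answer: 3 4 2 1 / 1 2 4 3 / 2 3 1 4 / 4 1 3 2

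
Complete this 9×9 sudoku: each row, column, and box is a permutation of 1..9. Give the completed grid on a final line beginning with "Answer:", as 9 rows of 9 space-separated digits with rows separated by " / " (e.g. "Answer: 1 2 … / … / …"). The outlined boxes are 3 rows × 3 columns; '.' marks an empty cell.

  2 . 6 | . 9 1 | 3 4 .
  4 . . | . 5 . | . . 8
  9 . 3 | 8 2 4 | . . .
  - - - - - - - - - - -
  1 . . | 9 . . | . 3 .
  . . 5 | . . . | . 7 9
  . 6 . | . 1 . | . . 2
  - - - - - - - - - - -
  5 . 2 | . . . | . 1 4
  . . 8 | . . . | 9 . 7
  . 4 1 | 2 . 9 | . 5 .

Step 1. [r2c3∈{7}] only 7 remains possible at r2c3, so r2c3=7.
Step 2. [r8c2∈{3}] r8c2's peers cover all but 3, so r8c2=3.
Step 3. [r3c8∈{6}] nothing but 6 survives at r3c8. So r3c8=6.
Step 4. [r6c8∈{8}] only 8 remains possible at r6c8 ⇒ r6c8=8.
Step 5. [r5c1∈{3,8}] across col 1, 8 lands solely at r5c1. So r5c1=8.
Step 6. [r5c7∈{1,4,6}] across row 5, 1 lands solely at r5c7, so r5c7=1.
Step 7. [r8c1∈{6}] nothing but 6 survives at r8c1. So r8c1=6.
Step 8. [r1c9∈{5}] only 5 remains possible at r1c9 ⇒ r1c9=5.
Step 9. [r4c9∈{6}] only 6 remains possible at r4c9 ⇒ r4c9=6.
Step 10. [r9c1∈{7}] r9c1's peers cover all but 7, so r9c1=7.
Step 11. [r8c6∈{5}] r8c6 has the single candidate 5 ⇒ r8c6=5.
Step 12. [r6c4∈{3,4,5,7}] 5 has one home in col 4: r6c4 ⇒ r6c4=5.
Step 13. [r6c6∈{3,7}] 7 has one home in row 6: r6c6 ⇒ r6c6=7.
Step 14. [r7c5∈{3,6,7,8}] in col 5, 7 fits only at r7c5. So r7c5=7.
Step 15. [r8c5∈{4}] r8c5's peers cover all but 4. So r8c5=4.
Step 16. [r4c3∈{4}] nothing but 4 survives at r4c3. So r4c3=4.
Step 17. [r5c2∈{2}] r5c2's peers cover all but 2 ⇒ r5c2=2.
Step 18. [r5c4∈{3,4,6}] r5c4 is the only open cell in row 5 admitting 4 ⇒ r5c4=4.
Step 19. [r4c5∈{8}] r4c5's peers cover all but 8 ⇒ r4c5=8.
Step 20. [r7c6∈{3,6,8}] 8 has one home in col 6: r7c6, so r7c6=8.
Step 21. [r7c4∈{3,6}] row 7 places 3 nowhere but r7c4, so r7c4=3.
Step 22. [r9c5∈{6}] nothing but 6 survives at r9c5. So r9c5=6.
Step 23. [r5c6∈{3,6}] in row 5, 6 fits only at r5c6. So r5c6=6.
Step 24. [r2c2∈{1}] nothing but 1 survives at r2c2. So r2c2=1.
Step 25. [r2c8∈{2,9}] in row 2, 9 fits only at r2c8. So r2c8=9.
Step 26. [r4c2∈{7}] r4c2 has the single candidate 7, so r4c2=7.
Step 27. [r1c4∈{7}] nothing but 7 survives at r1c4. So r1c4=7.
Step 28. [r6c3∈{9}] r6c3 has the single candidate 9, so r6c3=9.
Step 29. [r7c2∈{9}] r7c2 has the single candidate 9 ⇒ r7c2=9.
Step 30. [r2c6∈{3}] nothing but 3 survives at r2c6, so r2c6=3.
Step 31. [r9c9∈{3}] r9c9 has the single candidate 3 ⇒ r9c9=3.
Step 32. [r4c7∈{5}] nothing but 5 survives at r4c7 ⇒ r4c7=5.
Step 33. [r3c9∈{1}] nothing but 1 survives at r3c9. So r3c9=1.
Step 34. [r3c7∈{7}] r3c7 is down to just 7 ⇒ r3c7=7.
Step 35. [r6c7∈{4}] nothing but 4 survives at r6c7, so r6c7=4.
Step 36. [r2c4∈{6}] r2c4 has the single candidate 6 ⇒ r2c4=6.
Step 37. [r1c2∈{8}] r1c2 has the single candidate 8, so r1c2=8.
Step 38. [r9c7∈{8}] r9c7's peers cover all but 8 ⇒ r9c7=8.
Step 39. [r4c6∈{2}] only 2 remains possible at r4c6. So r4c6=2.
Step 40. [r5c5∈{3}] r5c5's peers cover all but 3. So r5c5=3.
Step 41. [r2c7∈{2}] nothing but 2 survives at r2c7. So r2c7=2.
Step 42. [r7c7∈{6}] only 6 remains possible at r7c7 ⇒ r7c7=6.
Step 43. [r3c2∈{5}] r3c2 is down to just 5, so r3c2=5.
Step 44. [r6c1∈{3}] nothing but 3 survives at r6c1 ⇒ r6c1=3.
Step 45. [r8c4∈{1}] only 1 remains possible at r8c4, so r8c4=1.
Step 46. [r8c8∈{2}] r8c8's peers cover all but 2 ⇒ r8c8=2.

Answer: 2 8 6 7 9 1 3 4 5 / 4 1 7 6 5 3 2 9 8 / 9 5 3 8 2 4 7 6 1 / 1 7 4 9 8 2 5 3 6 / 8 2 5 4 3 6 1 7 9 / 3 6 9 5 1 7 4 8 2 / 5 9 2 3 7 8 6 1 4 / 6 3 8 1 4 5 9 2 7 / 7 4 1 2 6 9 8 5 3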